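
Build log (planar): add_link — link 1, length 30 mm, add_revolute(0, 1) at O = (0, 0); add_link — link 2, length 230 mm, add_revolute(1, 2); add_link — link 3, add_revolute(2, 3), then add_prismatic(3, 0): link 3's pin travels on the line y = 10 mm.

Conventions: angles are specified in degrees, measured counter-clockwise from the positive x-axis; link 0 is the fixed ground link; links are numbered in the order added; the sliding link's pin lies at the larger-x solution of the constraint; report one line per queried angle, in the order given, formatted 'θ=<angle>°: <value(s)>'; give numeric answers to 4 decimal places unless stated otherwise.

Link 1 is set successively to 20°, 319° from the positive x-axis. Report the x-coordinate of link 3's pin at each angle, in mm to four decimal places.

geometry: r = 30 mm, L = 230 mm, e = 10 mm
θ=20°: crank pin P = (r cos θ, r sin θ) = (28.190779, 10.260604)
θ=20°: h = r sin θ − e = 10.260604 − 10 = 0.260604
θ=20°: x = r cos θ + √(L² − h²) = 28.190779 + 229.999852 = 258.190631
θ=319°: crank pin P = (r cos θ, r sin θ) = (22.641287, -19.681771)
θ=319°: h = r sin θ − e = -19.681771 − 10 = -29.681771
θ=319°: x = r cos θ + √(L² − h²) = 22.641287 + 228.076725 = 250.718012

θ=20°: 258.1906
θ=319°: 250.7180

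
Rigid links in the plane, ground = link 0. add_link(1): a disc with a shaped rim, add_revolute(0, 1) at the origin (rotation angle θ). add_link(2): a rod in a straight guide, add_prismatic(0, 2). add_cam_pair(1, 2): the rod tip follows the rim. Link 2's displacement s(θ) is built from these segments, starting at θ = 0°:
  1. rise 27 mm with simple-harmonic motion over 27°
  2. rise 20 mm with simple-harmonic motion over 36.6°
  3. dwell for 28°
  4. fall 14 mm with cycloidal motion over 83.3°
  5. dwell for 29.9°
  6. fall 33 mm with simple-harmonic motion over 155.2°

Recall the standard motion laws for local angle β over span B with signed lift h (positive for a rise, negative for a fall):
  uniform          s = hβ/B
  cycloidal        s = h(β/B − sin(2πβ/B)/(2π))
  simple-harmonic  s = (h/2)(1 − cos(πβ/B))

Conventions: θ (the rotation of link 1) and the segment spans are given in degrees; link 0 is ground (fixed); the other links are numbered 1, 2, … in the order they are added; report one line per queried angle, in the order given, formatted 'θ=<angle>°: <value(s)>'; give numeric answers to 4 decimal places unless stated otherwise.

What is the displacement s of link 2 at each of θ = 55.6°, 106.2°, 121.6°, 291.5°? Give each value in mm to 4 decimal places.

segment 1 (0° to 27°, simple-harmonic, h = 27) is passed completely: s = 0.0000 + (27) = 27.0000
θ = 55.6° falls in segment 2 (27° to 63.6°, simple-harmonic, h = 20): β = 55.6 − 27 = 28.6°, B = 36.6°; Δs = 20/2·(1 − cos(π·0.7814)) = 17.7335; s = 27.0000 + 17.7335 = 44.7335
segment 2 (27° to 63.6°, simple-harmonic, h = 20) is passed completely: s = 27.0000 + (20) = 47.0000
segment 3 (63.6° to 91.6°, dwell): s unchanged at 47.0000
θ = 106.2° falls in segment 4 (91.6° to 174.9°, cycloidal, h = -14): β = 106.2 − 91.6 = 14.6°, B = 83.3°; Δs = -14·(0.1753 − sin(2π·0.1753)/(2π)) = -0.4668; s = 47.0000 − 0.4668 = 46.5332
θ = 121.6° falls in segment 4 (91.6° to 174.9°, cycloidal, h = -14): β = 121.6 − 91.6 = 30°, B = 83.3°; Δs = -14·(0.3601 − sin(2π·0.3601)/(2π)) = -3.3265; s = 47.0000 − 3.3265 = 43.6735
segment 4 (91.6° to 174.9°, cycloidal, h = -14) is passed completely: s = 47.0000 + (-14) = 33.0000
segment 5 (174.9° to 204.8°, dwell): s unchanged at 33.0000
θ = 291.5° falls in segment 6 (204.8° to 360°, simple-harmonic, h = -33): β = 291.5 − 204.8 = 86.7°, B = 155.2°; Δs = -33/2·(1 − cos(π·0.5586)) = -19.5222; s = 33.0000 − 19.5222 = 13.4778

θ=55.6°: 44.7335
θ=106.2°: 46.5332
θ=121.6°: 43.6735
θ=291.5°: 13.4778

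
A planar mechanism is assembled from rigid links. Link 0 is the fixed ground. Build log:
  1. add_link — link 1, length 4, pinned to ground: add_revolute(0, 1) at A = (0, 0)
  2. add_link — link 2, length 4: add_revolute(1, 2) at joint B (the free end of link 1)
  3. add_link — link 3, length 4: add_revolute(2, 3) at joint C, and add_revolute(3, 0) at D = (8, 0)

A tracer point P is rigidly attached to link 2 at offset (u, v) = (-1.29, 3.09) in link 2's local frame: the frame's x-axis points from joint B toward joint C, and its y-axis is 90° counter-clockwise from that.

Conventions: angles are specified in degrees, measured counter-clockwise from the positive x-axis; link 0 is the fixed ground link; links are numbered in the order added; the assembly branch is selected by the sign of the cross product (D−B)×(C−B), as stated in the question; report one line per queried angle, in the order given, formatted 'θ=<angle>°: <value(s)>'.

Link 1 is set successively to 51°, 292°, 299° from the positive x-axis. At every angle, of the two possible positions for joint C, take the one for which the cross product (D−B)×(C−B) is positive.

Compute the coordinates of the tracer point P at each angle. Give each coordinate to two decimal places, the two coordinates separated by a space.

A=(0,0), D=(8.00,0)
θ=51°: B = A + 4.00·(cos51°, sin51°) = (2.5173, 3.1086)
θ=51°: |BD| = 6.3027
θ=51°: circle(B,4.00) ∩ circle(D,4.00): a=3.1513, h=2.4636
θ=51°:   candidates: C₊=(6.4737,3.6974) cross=15.527; C₋=(4.0436,-0.5888) cross=-15.527
θ=51°:   branch + wants cross > 0 → take C=(6.4737,3.6974) (cross=15.527)
θ=51°: ex = (C−B)/|BC| = (0.9891,0.1472); ey = (-0.1472,0.9891)
θ=51°: P = B + -1.29·ex + 3.09·ey = (0.7865,5.9750)
θ=292°: B = A + 4.00·(cos292°, sin292°) = (1.4984, -3.7087)
θ=292°: |BD| = 7.4850
θ=292°: circle(B,4.00) ∩ circle(D,4.00): a=3.7425, h=1.4120
θ=292°:   candidates: C₊=(4.0496,-0.6279) cross=10.569; C₋=(5.4488,-3.0808) cross=-10.569
θ=292°:   branch + wants cross > 0 → take C=(4.0496,-0.6279) (cross=10.569)
θ=292°: ex = (C−B)/|BC| = (0.6378,0.7702); ey = (-0.7702,0.6378)
θ=292°: P = B + -1.29·ex + 3.09·ey = (-1.7043,-2.7315)
θ=299°: B = A + 4.00·(cos299°, sin299°) = (1.9392, -3.4985)
θ=299°: |BD| = 6.9980
θ=299°: circle(B,4.00) ∩ circle(D,4.00): a=3.4990, h=1.9383
θ=299°:   candidates: C₊=(4.0006,-0.0705) cross=13.564; C₋=(5.9386,-3.4279) cross=-13.564
θ=299°:   branch + wants cross > 0 → take C=(4.0006,-0.0705) (cross=13.564)
θ=299°: ex = (C−B)/|BC| = (0.5153,0.8570); ey = (-0.8570,0.5153)
θ=299°: P = B + -1.29·ex + 3.09·ey = (-1.3736,-3.0116)

θ=51°: 0.79 5.98
θ=292°: -1.70 -2.73
θ=299°: -1.37 -3.01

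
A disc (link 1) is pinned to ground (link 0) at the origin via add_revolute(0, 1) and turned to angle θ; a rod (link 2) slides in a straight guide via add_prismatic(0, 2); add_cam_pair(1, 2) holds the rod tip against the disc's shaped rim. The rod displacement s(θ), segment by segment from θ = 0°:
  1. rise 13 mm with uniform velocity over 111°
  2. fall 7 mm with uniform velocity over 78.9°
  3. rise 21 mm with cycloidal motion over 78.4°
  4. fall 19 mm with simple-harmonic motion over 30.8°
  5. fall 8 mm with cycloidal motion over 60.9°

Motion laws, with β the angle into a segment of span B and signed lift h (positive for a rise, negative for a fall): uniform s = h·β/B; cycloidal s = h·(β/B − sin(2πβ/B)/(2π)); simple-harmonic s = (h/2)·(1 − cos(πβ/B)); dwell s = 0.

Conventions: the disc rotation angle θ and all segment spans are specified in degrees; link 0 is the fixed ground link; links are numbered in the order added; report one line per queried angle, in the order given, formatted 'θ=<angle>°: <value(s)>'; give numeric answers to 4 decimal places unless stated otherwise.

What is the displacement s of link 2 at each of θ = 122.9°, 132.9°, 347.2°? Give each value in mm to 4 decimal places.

segment 1 (0° to 111°, uniform, h = 13) is passed completely: s = 0.0000 + (13) = 13.0000
θ = 122.9° falls in segment 2 (111° to 189.9°, uniform, h = -7): β = 122.9 − 111 = 11.9°, B = 78.9°; Δs = -7·11.9/78.9 = -1.0558; s = 13.0000 − 1.0558 = 11.9442
θ = 132.9° falls in segment 2 (111° to 189.9°, uniform, h = -7): β = 132.9 − 111 = 21.9°, B = 78.9°; Δs = -7·21.9/78.9 = -1.9430; s = 13.0000 − 1.9430 = 11.0570
segment 2 (111° to 189.9°, uniform, h = -7) is passed completely: s = 13.0000 + (-7) = 6.0000
segment 3 (189.9° to 268.3°, cycloidal, h = 21) is passed completely: s = 6.0000 + (21) = 27.0000
segment 4 (268.3° to 299.1°, simple-harmonic, h = -19) is passed completely: s = 27.0000 + (-19) = 8.0000
θ = 347.2° falls in segment 5 (299.1° to 360°, cycloidal, h = -8): β = 347.2 − 299.1 = 48.1°, B = 60.9°; Δs = -8·(0.7898 − sin(2π·0.7898)/(2π)) = -7.5522; s = 8.0000 − 7.5522 = 0.4478

θ=122.9°: 11.9442
θ=132.9°: 11.0570
θ=347.2°: 0.4478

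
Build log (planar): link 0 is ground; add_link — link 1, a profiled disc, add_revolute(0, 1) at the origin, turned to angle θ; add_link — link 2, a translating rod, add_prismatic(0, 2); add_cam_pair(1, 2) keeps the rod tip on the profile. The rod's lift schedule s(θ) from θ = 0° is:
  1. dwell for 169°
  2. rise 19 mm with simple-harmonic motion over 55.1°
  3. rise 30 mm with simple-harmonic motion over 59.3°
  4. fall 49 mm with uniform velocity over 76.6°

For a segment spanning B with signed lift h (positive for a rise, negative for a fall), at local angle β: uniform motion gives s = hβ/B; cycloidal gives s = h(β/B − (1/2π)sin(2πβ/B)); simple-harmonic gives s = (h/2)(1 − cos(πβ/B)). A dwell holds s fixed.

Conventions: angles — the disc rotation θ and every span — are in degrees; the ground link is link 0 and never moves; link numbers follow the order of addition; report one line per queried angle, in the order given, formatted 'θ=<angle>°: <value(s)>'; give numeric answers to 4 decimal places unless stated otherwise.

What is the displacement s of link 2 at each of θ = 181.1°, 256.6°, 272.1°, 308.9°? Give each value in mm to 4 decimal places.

seg 1 [0°–169°] dwell: s stays 0.0000
seg 2 [169°–224.1°] simple-harmonic, h=19: θ=181.1° here. β=12.1, B=55.1. 19/2·(1 − cos(π·0.2196)) = 2.1725 → s = 2.1725
seg 2 [169°–224.1°] simple-harmonic, h=19: full span → s += 19 → s = 19.0000
seg 3 [224.1°–283.4°] simple-harmonic, h=30: θ=256.6° here. β=32.5, B=59.3. 30/2·(1 − cos(π·0.5481)) = 17.2562 → s = 36.2562
seg 3 [224.1°–283.4°] simple-harmonic, h=30: θ=272.1° here. β=48, B=59.3. 30/2·(1 − cos(π·0.8094)) = 27.3914 → s = 46.3914
seg 3 [224.1°–283.4°] simple-harmonic, h=30: full span → s += 30 → s = 49.0000
seg 4 [283.4°–360°] uniform, h=-49: θ=308.9° here. β=25.5, B=76.6. -49·25.5/76.6 = -16.3120 → s = 32.6880

θ=181.1°: 2.1725
θ=256.6°: 36.2562
θ=272.1°: 46.3914
θ=308.9°: 32.6880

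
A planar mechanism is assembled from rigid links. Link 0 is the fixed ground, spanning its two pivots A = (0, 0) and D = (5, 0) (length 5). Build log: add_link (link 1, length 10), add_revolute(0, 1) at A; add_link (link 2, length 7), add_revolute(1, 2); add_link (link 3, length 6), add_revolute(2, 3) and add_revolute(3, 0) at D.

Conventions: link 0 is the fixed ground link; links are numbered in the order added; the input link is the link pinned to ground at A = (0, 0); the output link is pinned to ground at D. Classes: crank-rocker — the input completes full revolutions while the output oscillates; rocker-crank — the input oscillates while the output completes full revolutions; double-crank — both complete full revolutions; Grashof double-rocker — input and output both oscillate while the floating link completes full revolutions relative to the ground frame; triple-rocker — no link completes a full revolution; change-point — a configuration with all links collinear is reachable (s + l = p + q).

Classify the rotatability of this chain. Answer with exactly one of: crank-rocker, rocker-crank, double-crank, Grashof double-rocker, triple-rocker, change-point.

lengths: ground=5, input=10, coupler=7, output=6
sorted: s=5 (shortest), l=10 (longest), p+q=13
s + l = 15 vs p + q = 13
s + l > p + q → non-Grashof → no link fully rotates → triple-rocker

triple-rocker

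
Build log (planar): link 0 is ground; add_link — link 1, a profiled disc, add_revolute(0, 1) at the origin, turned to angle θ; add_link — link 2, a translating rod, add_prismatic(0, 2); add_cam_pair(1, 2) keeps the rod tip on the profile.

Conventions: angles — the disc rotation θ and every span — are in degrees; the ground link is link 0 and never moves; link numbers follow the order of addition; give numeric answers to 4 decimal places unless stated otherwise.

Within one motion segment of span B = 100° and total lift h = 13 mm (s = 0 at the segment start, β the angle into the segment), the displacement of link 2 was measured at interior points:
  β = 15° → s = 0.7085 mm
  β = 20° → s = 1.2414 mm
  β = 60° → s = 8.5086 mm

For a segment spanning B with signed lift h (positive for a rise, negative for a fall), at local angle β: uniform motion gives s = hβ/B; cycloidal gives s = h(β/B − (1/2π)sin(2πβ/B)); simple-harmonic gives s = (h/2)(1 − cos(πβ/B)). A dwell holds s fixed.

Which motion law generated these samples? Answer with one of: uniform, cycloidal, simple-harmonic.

candidates at β/B = r: uniform s = h·r (linear in β); cycloidal s = h·(r − sin(2πr)/(2π)); simple-harmonic s = (h/2)(1 − cos(πr))
β=15°: printed 0.7085 | uniform 1.9500, cycloidal 0.2761, simple-harmonic 0.7085
β=20°: printed 1.2414 | uniform 2.6000, cycloidal 0.6323, simple-harmonic 1.2414
β=60°: printed 8.5086 | uniform 7.8000, cycloidal 9.0161, simple-harmonic 8.5086
only one law matches every sample → simple-harmonic

simple-harmonic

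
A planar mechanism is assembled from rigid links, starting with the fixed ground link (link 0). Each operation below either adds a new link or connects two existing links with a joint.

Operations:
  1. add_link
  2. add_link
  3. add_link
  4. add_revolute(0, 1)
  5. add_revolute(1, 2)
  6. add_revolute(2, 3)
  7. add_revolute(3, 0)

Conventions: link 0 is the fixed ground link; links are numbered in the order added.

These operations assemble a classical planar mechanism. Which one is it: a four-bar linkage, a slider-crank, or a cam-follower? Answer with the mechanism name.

links: 4 (incl. ground); joints: 4 revolute, 0 prismatic, 0 higher (cam) pair, forming one closed loop
4 links in a single 4R loop → four-bar linkage

four-bar linkage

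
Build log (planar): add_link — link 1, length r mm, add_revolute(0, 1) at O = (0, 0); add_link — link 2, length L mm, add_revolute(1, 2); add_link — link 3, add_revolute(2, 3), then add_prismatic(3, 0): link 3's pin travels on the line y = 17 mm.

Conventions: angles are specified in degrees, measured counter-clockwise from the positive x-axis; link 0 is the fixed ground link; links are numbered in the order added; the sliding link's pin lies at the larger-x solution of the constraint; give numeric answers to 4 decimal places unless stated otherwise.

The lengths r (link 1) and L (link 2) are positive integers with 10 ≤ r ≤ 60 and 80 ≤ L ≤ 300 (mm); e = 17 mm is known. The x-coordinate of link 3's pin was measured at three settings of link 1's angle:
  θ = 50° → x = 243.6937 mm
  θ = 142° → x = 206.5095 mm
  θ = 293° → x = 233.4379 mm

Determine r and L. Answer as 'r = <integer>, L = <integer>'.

constraint per measurement: (x − r cos θ)² + (r sin θ − e)² = L²
subtracting the θ₁ and θ₂ equations cancels the r² and L² terms:
r = (x₁² − x₂²) / (2[(x₁cos θ₁ + e sin θ₁) − (x₂cos θ₂ + e sin θ₂)]) = 26.0000 → r = 26
L² = (x₁ − r cos θ₁)² + (r sin θ₁ − e)² = 51528.9850 → L = 227.0000 → L = 227
check at θ₃=293°: x = 233.4379 (printed 233.4379) ✓

r = 26, L = 227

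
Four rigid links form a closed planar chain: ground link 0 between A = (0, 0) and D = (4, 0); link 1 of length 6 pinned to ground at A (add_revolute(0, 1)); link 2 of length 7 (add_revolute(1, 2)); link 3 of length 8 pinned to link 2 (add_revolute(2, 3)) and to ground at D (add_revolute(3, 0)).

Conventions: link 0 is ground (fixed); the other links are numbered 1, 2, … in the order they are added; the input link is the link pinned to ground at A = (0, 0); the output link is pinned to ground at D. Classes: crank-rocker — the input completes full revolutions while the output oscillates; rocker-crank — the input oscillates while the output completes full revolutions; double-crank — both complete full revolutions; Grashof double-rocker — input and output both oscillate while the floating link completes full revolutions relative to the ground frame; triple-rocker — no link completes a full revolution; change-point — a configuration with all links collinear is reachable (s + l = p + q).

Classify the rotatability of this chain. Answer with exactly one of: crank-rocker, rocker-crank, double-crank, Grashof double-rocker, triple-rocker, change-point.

lengths: ground=4, input=6, coupler=7, output=8
sorted: s=4 (shortest), l=8 (longest), p+q=13
s + l = 12 vs p + q = 13
s + l < p + q (Grashof) with shortest = ground link → double-crank

double-crank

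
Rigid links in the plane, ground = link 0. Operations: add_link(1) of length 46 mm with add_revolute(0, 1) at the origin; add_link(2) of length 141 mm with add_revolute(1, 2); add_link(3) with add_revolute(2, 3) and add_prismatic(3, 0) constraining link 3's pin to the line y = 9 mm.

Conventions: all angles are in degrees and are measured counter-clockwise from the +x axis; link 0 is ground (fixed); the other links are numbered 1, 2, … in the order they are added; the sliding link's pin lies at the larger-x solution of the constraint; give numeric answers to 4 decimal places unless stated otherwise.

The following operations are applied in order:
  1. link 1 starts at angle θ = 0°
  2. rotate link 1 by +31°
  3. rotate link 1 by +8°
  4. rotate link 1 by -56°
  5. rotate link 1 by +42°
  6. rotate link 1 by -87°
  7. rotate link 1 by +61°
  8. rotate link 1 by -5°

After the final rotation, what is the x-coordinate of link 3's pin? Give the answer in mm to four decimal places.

geometry: r = 46 mm, L = 141 mm, e = 9 mm; θ starts at 0°
rotate link 1 by +31°: θ ← 0° +31° = 31°
rotate link 1 by +8°: θ ← 31° +8° = 39°
rotate link 1 by -56°: θ ← 39° -56° = -17°
rotate link 1 by +42°: θ ← -17° +42° = 25°
rotate link 1 by -87°: θ ← 25° -87° = -62°
rotate link 1 by +61°: θ ← -62° +61° = -1°
rotate link 1 by -5°: θ ← -1° -5° = -6°
crank pin P = (r cos θ, r sin θ) = (45.748007, -4.808309)
h = r sin θ − e = -4.808309 − 9 = -13.808309
x = r cos θ + √(L² − h²) = 45.748007 + 140.322238 = 186.070246

186.0702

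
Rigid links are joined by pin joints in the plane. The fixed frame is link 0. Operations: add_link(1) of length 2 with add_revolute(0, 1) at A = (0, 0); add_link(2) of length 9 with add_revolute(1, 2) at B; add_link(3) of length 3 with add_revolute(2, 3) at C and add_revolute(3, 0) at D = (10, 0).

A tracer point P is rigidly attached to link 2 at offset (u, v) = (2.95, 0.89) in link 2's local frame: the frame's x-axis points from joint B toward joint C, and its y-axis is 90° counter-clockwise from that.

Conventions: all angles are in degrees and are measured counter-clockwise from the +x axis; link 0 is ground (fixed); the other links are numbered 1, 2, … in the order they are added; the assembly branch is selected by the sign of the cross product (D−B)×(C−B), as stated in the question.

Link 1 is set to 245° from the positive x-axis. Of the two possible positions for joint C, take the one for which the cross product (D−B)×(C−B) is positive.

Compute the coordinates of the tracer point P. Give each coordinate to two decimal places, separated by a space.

A=(0,0), D=(10.00,0)
B = A + 2.00·(cos245°, sin245°) = (-0.8452, -1.8126)
|BD| = 10.9957
circle(B,9.00) ∩ circle(D,3.00): a=8.7719, h=2.0136
  candidates: C₊=(7.4747,1.6195) cross=22.141; C₋=(8.1385,-2.3527) cross=-22.141
  branch + wants cross > 0 → take C=(7.4747,1.6195) (cross=22.141)
ex = (C−B)/|BC| = (0.9244,0.3813); ey = (-0.3813,0.9244)
P = B + 2.95·ex + 0.89·ey = (1.5424,0.1351)

1.54 0.14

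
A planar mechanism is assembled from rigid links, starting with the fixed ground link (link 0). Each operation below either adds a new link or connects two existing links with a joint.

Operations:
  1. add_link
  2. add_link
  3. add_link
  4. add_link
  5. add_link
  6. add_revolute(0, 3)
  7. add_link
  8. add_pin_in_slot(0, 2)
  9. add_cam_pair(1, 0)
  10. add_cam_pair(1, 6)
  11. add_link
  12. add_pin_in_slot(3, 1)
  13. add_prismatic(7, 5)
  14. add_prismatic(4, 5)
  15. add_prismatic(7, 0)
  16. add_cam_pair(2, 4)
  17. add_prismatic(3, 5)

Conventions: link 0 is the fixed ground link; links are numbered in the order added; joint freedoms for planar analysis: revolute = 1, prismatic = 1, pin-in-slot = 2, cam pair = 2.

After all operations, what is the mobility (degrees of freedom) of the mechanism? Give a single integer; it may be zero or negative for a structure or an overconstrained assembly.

(L,J1,J2)=(1,0,0); link0 fixed
link1: (2,0,0)
link2: (3,0,0)
link3: (4,0,0)
link4: (5,0,0)
link5: (6,0,0)
R 0-3 [J1]: (6,1,0)
link6: (7,1,0)
PS 0-2 [J2]: (7,1,1)
C 1-0 [J2]: (7,1,2)
C 1-6 [J2]: (7,1,3)
link7: (8,1,3)
PS 3-1 [J2]: (8,1,4)
P 7-5 [J1]: (8,2,4)
P 4-5 [J1]: (8,3,4)
P 7-0 [J1]: (8,4,4)
C 2-4 [J2]: (8,4,5)
P 3-5 [J1]: (8,5,5)
Grübler: 3·7 − 2·5 − 5 = 6

M = 6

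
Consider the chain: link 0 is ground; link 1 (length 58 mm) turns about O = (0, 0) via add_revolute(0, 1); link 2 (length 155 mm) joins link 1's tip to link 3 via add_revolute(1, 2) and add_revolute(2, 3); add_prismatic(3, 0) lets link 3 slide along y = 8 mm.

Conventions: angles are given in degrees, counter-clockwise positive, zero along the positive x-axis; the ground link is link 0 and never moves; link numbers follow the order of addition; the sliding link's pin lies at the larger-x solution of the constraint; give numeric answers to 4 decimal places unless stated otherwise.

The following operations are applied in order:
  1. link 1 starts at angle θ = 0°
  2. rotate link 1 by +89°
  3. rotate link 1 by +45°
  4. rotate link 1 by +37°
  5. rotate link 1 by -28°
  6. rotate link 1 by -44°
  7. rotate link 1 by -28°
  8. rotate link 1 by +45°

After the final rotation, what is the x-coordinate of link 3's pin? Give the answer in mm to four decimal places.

geometry: r = 58 mm, L = 155 mm, e = 8 mm; θ starts at 0°
rotate link 1 by +89°: θ ← 0° +89° = 89°
rotate link 1 by +45°: θ ← 89° +45° = 134°
rotate link 1 by +37°: θ ← 134° +37° = 171°
rotate link 1 by -28°: θ ← 171° -28° = 143°
rotate link 1 by -44°: θ ← 143° -44° = 99°
rotate link 1 by -28°: θ ← 99° -28° = 71°
rotate link 1 by +45°: θ ← 71° +45° = 116°
crank pin P = (r cos θ, r sin θ) = (-25.425527, 52.130055)
h = r sin θ − e = 52.130055 − 8 = 44.130055
x = r cos θ + √(L² − h²) = -25.425527 + 148.585121 = 123.159595

123.1596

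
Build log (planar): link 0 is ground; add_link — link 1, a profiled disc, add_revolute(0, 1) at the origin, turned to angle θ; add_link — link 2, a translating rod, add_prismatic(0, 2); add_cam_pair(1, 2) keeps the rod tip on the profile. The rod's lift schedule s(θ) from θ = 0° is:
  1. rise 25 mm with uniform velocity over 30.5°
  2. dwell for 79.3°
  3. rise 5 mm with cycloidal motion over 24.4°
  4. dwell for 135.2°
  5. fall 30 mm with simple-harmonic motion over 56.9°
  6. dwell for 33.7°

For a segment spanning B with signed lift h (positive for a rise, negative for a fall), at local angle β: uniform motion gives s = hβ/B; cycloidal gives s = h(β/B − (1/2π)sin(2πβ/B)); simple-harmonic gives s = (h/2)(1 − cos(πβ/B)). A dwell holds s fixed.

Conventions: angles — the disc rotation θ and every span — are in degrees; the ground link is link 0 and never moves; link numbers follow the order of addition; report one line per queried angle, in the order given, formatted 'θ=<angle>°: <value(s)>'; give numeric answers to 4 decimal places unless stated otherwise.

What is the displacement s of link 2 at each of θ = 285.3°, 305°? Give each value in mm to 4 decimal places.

seg 1 [0°–30.5°] uniform, h=25: full span → s += 25 → s = 25.0000
seg 2 [30.5°–109.8°] dwell: s stays 25.0000
seg 3 [109.8°–134.2°] cycloidal, h=5: full span → s += 5 → s = 30.0000
seg 4 [134.2°–269.4°] dwell: s stays 30.0000
seg 5 [269.4°–326.3°] simple-harmonic, h=-30: θ=285.3° here. β=15.9, B=56.9. -30/2·(1 − cos(π·0.2794)) = -5.4182 → s = 24.5818
seg 5 [269.4°–326.3°] simple-harmonic, h=-30: θ=305° here. β=35.6, B=56.9. -30/2·(1 − cos(π·0.6257)) = -20.7689 → s = 9.2311

θ=285.3°: 24.5818
θ=305°: 9.2311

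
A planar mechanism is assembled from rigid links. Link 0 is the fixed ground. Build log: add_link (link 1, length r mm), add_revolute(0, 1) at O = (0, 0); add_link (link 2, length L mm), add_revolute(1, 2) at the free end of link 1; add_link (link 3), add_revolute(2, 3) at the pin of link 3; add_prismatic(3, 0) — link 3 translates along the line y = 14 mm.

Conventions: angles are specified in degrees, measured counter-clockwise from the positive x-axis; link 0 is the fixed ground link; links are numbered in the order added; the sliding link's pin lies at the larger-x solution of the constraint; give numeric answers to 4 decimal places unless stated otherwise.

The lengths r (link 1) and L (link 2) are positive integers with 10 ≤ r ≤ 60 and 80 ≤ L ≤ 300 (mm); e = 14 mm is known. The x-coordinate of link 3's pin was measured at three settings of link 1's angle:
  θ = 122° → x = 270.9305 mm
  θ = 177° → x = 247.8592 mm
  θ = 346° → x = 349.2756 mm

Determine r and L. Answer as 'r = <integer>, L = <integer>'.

constraint per measurement: (x − r cos θ)² + (r sin θ − e)² = L²
subtracting the θ₁ and θ₂ equations cancels the r² and L² terms:
r = (x₁² − x₂²) / (2[(x₁cos θ₁ + e sin θ₁) − (x₂cos θ₂ + e sin θ₂)]) = 51.9999 → r = 52
L² = (x₁ − r cos θ₁)² + (r sin θ₁ − e)² = 89999.9921 → L = 300.0000 → L = 300
check at θ₃=346°: x = 349.2756 (printed 349.2756) ✓

r = 52, L = 300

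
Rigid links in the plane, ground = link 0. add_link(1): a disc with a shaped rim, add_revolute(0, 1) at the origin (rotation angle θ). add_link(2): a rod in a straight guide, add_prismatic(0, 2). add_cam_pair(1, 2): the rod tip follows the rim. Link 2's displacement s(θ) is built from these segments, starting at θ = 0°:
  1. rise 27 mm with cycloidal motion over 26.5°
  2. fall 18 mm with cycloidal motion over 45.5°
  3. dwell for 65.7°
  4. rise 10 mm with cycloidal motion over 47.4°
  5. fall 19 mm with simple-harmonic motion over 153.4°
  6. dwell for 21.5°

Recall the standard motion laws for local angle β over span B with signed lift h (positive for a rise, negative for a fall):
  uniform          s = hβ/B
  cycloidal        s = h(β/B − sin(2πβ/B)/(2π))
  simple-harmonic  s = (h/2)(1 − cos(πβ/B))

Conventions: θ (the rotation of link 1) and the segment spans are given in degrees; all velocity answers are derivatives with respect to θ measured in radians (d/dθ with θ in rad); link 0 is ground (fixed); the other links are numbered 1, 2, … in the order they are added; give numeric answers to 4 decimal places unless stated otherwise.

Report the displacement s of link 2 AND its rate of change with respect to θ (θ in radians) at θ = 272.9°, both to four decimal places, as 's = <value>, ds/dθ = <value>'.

segment 1 (0° to 26.5°, cycloidal, h = 27) is passed completely: s = 0.0000 + (27) = 27.0000
segment 2 (26.5° to 72°, cycloidal, h = -18) is passed completely: s = 27.0000 + (-18) = 9.0000
segment 3 (72° to 137.7°, dwell): s unchanged at 9.0000
segment 4 (137.7° to 185.1°, cycloidal, h = 10) is passed completely: s = 9.0000 + (10) = 19.0000
θ = 272.9° falls in segment 5 (185.1° to 338.5°, simple-harmonic, h = -19): β = 272.9 − 185.1 = 87.8°, B = 153.4°; Δs = -19/2·(1 − cos(π·0.5724)) = -11.6410; s = 19.0000 − 11.6410 = 7.3590
velocity in seg [185.1°–338.5°] (simple-harmonic), θ in radians: β = 87.8° = 1.5324 rad, B = 153.4° = 2.6773 rad; ds/dθ = (πh/(2B)) sin(πβ/B) = (π·(-19)/(2·2.6773)) sin(π·0.5724) = -10.860537 mm/rad

s = 7.3590, ds/dθ = -10.8605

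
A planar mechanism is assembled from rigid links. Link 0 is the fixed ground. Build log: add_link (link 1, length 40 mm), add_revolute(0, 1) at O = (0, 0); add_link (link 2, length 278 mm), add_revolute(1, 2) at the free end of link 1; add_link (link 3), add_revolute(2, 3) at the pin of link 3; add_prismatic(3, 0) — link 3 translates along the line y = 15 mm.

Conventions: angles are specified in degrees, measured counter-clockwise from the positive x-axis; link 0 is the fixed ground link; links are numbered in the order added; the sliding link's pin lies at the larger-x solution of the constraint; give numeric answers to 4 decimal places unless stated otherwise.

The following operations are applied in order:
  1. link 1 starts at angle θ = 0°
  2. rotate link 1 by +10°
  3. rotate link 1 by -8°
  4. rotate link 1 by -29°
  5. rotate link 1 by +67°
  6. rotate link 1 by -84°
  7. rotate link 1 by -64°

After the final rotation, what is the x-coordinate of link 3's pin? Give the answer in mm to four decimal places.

geometry: r = 40 mm, L = 278 mm, e = 15 mm; θ starts at 0°
rotate link 1 by +10°: θ ← 0° +10° = 10°
rotate link 1 by -8°: θ ← 10° -8° = 2°
rotate link 1 by -29°: θ ← 2° -29° = -27°
rotate link 1 by +67°: θ ← -27° +67° = 40°
rotate link 1 by -84°: θ ← 40° -84° = -44°
rotate link 1 by -64°: θ ← -44° -64° = -108°
crank pin P = (r cos θ, r sin θ) = (-12.360680, -38.042261)
h = r sin θ − e = -38.042261 − 15 = -53.042261
x = r cos θ + √(L² − h²) = -12.360680 + 272.892870 = 260.532190

260.5322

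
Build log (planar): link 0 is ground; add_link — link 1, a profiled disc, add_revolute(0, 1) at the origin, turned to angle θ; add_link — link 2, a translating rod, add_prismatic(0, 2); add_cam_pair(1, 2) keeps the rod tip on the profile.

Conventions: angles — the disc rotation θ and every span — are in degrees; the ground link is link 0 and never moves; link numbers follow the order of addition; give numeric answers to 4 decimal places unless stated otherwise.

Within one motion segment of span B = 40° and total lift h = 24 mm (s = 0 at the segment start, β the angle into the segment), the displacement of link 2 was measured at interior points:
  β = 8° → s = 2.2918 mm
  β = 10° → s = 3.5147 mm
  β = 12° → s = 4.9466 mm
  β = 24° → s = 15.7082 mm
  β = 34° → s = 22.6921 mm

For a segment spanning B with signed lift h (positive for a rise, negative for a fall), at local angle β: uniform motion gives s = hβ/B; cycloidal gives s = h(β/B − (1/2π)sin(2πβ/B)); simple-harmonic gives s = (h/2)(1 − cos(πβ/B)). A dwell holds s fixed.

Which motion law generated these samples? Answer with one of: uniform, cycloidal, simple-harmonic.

candidates at β/B = r: uniform s = h·r (linear in β); cycloidal s = h·(r − sin(2πr)/(2π)); simple-harmonic s = (h/2)(1 − cos(πr))
β=8°: printed 2.2918 | uniform 4.8000, cycloidal 1.1672, simple-harmonic 2.2918
β=10°: printed 3.5147 | uniform 6.0000, cycloidal 2.1803, simple-harmonic 3.5147
β=12°: printed 4.9466 | uniform 7.2000, cycloidal 3.5672, simple-harmonic 4.9466
β=24°: printed 15.7082 | uniform 14.4000, cycloidal 16.6452, simple-harmonic 15.7082
β=34°: printed 22.6921 | uniform 20.4000, cycloidal 23.4902, simple-harmonic 22.6921
only one law matches every sample → simple-harmonic

simple-harmonic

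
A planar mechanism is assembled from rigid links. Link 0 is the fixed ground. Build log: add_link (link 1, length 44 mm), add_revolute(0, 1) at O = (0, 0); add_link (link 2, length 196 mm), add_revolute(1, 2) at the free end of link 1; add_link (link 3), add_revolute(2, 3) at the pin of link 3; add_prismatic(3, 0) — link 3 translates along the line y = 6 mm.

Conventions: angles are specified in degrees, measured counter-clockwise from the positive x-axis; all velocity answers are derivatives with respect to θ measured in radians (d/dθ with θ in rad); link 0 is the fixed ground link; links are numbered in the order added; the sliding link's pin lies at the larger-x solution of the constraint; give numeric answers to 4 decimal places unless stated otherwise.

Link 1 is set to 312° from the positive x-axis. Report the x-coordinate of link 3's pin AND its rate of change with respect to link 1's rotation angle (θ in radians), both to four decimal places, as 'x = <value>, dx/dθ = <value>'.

geometry: r = 44 mm, L = 196 mm, e = 6 mm
crank pin P = (r cos θ, r sin θ) = (29.441747, -32.698372)
h = r sin θ − e = -32.698372 − 6 = -38.698372
x = r cos θ + √(L² − h²) = 29.441747 + 192.141708 = 221.583455
dx/dθ = −r sin θ − h·r cos θ/√(L² − h²) (θ in radians; h = -38.698372) = 38.628098

x = 221.5835, dx/dθ = 38.6281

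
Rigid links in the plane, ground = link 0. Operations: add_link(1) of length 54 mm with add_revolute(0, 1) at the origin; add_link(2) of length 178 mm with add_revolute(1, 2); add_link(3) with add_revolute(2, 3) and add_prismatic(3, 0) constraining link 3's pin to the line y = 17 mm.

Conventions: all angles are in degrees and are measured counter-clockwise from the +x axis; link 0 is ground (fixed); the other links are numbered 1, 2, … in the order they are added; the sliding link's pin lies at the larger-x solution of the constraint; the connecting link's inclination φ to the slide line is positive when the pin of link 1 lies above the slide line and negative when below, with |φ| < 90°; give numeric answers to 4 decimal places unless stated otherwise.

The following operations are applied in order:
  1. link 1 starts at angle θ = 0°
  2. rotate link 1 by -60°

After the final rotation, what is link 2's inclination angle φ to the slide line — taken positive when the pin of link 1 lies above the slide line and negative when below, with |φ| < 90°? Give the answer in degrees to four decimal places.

geometry: r = 54 mm, L = 178 mm, e = 17 mm; θ starts at 0°
rotate link 1 by -60°: θ ← 0° -60° = -60°
h = r sin θ − e = -46.765372 − 17 = -63.765372
sin φ = h / L = -63.765372 / 178 = -0.35823243
φ = arcsin(-0.35823243) = -20.991683°

-20.9917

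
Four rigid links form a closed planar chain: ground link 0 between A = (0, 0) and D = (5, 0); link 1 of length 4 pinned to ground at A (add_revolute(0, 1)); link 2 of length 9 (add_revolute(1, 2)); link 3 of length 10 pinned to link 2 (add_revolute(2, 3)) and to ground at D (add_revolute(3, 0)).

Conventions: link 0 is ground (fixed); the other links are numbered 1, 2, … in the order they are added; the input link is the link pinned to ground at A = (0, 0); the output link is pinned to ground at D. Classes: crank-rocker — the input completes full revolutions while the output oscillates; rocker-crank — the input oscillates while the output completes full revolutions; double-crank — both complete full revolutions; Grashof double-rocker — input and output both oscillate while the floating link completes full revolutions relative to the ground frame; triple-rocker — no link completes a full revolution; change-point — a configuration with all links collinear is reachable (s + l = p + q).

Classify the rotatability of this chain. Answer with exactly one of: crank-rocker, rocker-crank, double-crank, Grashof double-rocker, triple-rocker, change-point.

lengths: ground=5, input=4, coupler=9, output=10
sorted: s=4 (shortest), l=10 (longest), p+q=14
s + l = 14 vs p + q = 14
s + l = p + q → change-point (collinear configuration reachable)

change-point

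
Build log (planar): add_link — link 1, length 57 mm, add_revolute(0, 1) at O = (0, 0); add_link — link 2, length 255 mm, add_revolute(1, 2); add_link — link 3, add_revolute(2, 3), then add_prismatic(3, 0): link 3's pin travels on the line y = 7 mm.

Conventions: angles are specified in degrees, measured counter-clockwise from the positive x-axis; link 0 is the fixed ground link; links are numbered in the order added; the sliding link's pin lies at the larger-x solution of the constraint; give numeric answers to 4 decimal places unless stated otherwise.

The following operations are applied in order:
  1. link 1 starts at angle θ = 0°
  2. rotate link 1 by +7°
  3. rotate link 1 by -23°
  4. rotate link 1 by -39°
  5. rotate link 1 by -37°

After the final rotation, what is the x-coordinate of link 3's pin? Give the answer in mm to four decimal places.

geometry: r = 57 mm, L = 255 mm, e = 7 mm; θ starts at 0°
rotate link 1 by +7°: θ ← 0° +7° = 7°
rotate link 1 by -23°: θ ← 7° -23° = -16°
rotate link 1 by -39°: θ ← -16° -39° = -55°
rotate link 1 by -37°: θ ← -55° -37° = -92°
crank pin P = (r cos θ, r sin θ) = (-1.989271, -56.965277)
h = r sin θ − e = -56.965277 − 7 = -63.965277
x = r cos θ + √(L² − h²) = -1.989271 + 246.847004 = 244.857733

244.8577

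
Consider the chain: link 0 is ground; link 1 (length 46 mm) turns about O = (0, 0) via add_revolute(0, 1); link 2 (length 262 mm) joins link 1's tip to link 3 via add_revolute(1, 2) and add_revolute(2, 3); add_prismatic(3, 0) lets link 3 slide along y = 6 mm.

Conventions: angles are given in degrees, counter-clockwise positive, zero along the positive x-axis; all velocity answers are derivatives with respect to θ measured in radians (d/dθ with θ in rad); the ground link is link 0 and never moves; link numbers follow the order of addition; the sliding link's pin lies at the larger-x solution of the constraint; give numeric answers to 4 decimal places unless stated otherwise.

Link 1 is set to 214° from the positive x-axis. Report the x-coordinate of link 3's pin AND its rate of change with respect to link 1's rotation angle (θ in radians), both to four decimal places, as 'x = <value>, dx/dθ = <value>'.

geometry: r = 46 mm, L = 262 mm, e = 6 mm
crank pin P = (r cos θ, r sin θ) = (-38.135728, -25.722874)
h = r sin θ − e = -25.722874 − 6 = -31.722874
x = r cos θ + √(L² − h²) = -38.135728 + 260.072412 = 221.936683
dx/dθ = −r sin θ − h·r cos θ/√(L² − h²) (θ in radians; h = -31.722874) = 21.071189

x = 221.9367, dx/dθ = 21.0712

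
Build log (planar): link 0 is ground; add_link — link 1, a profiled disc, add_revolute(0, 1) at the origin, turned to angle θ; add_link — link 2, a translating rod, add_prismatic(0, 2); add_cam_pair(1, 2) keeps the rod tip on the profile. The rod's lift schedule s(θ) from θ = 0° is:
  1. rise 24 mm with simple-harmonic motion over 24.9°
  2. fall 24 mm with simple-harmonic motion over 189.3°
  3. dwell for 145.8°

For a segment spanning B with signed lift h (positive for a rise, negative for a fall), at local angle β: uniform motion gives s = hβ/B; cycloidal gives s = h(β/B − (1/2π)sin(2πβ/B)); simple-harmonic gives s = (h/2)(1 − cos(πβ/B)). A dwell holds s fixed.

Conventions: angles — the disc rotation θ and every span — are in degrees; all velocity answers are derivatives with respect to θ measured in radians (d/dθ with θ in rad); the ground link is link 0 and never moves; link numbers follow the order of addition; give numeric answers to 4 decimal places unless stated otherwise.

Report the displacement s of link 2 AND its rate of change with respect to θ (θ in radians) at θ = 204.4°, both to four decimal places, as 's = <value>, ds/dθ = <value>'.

seg 1 [0°–24.9°] simple-harmonic, h=24: full span → s += 24 → s = 24.0000
seg 2 [24.9°–214.2°] simple-harmonic, h=-24: θ=204.4° here. β=179.5, B=189.3. -24/2·(1 − cos(π·0.9482)) = -23.8416 → s = 0.1584
velocity in seg [24.9°–214.2°] (simple-harmonic), θ in radians: β = 179.5° = 3.1329 rad, B = 189.3° = 3.3039 rad; ds/dθ = (πh/(2B)) sin(πβ/B) = (π·(-24)/(2·3.3039)) sin(π·0.9482) = -1.847618 mm/rad

s = 0.1584, ds/dθ = -1.8476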